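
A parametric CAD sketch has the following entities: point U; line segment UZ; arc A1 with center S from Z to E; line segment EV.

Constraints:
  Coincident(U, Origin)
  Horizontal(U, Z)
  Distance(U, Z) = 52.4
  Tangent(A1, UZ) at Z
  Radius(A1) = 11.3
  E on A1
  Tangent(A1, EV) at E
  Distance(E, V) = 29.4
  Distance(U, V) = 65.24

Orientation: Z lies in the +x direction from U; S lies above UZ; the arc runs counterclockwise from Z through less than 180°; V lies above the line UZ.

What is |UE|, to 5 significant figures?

64.612

U is at the origin; U and Z share the same y with |UZ| = 52.4 and Z on the +x side, so Z = (52.400, 0.0000). A1 meets UZ tangentially, so SZ is at right angles to UZ, so S = Z + (0, 11.3) = (52.400, 11.300). Since SE ⟂ EV (tangency), |SV| = √(11.3² + 29.4²) = 31.497 regardless of where E sits on A1. So V lies on both circle(U, 65.24) and circle(S, 31.497); the above-UZ intersection is V = (49.368, 42.651). E is the foot of the tangent from V: E = (62.508, 16.351).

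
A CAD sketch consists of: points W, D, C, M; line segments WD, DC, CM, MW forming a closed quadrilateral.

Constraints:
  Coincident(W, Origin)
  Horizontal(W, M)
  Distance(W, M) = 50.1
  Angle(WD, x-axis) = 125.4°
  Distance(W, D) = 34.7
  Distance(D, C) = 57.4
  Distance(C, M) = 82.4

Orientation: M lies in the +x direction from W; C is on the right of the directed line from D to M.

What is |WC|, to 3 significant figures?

39.5

W is at the origin; WM is horizontal with |WM| = 50.1 and M in +x, so M = (50.1, 0). WD runs at 125.4° with |WD| = 34.7, so D = (-20.1, 28.3). C is determined by |DC| = 57.4 and |CM| = 82.4 together: it lies at the intersection of circle(D, 57.4) and circle(M, 82.4). With |DM| = 75.7, the foot of the radical line on DM is 14.8 from D and the perpendicular offset is √(57.4² − 14.8²) = 55.5. Taking the right-of-DM solution: C = (-27.1, -28.7).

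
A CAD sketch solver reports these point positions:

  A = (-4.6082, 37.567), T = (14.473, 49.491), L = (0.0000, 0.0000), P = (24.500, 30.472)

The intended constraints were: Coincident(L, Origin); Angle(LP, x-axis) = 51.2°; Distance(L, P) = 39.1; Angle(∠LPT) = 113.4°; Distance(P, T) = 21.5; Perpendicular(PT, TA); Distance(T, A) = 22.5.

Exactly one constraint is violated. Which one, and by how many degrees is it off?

Perpendicular(PT, TA) — off by 4.20°.

L = (0.00, 0.00) ✓; LP at 51.20° ✓; |LP| = 39.10 ✓; ∠LPT = 113.4° ✓; |PT| = 21.50 ✓; ∠(PT, TA) = 94.20° ✗; |TA| = 22.50 ✓.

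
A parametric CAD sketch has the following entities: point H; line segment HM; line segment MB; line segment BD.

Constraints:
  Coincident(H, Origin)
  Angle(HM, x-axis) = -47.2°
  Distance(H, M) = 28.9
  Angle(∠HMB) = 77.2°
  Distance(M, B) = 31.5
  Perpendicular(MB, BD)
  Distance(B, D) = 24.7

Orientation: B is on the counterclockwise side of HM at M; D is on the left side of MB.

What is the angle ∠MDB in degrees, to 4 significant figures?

51.90°

∠HMB = 77.2°, so MB runs at -47.2° + (180° − 77.2°) = 55.60° from the x-axis; with |MB| = 31.5, B = M + 31.5·(cos 55.60°, sin 55.60°) = (37.43, 4.786). The perpendicularity gives BD at right angles to MB; with |BD| = 24.7 on the left of MB, D = B + 24.7·(-0.8251, 0.5650) = (17.05, 18.74). Then cos ∠MDB = DM·DB / (|DM||DB|), giving 51.90°.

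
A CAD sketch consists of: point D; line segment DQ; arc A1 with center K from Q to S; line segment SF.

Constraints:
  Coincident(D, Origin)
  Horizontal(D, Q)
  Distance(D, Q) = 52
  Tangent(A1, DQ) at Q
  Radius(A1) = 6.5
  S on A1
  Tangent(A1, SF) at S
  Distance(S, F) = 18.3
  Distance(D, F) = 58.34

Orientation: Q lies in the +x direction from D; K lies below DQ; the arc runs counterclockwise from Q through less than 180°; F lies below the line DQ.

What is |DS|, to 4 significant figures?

46.73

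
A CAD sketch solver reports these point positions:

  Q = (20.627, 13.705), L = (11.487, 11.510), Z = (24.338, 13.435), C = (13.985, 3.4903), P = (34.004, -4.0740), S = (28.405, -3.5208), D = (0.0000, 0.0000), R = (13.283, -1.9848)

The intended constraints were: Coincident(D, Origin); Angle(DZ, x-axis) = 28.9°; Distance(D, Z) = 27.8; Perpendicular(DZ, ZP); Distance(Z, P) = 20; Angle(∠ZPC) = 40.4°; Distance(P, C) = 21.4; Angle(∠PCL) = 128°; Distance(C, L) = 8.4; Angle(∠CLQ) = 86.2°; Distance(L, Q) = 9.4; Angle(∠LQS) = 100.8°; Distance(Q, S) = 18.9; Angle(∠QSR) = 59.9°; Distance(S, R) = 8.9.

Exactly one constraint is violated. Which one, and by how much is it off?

Distance(S, R) = 8.9 — off by 6.30.

D = (0.00, 0.00) ✓; DZ at 28.90° ✓; |DZ| = 27.80 ✓; ∠(DZ, ZP) = 90.00° ✓; |ZP| = 20.00 ✓; ∠ZPC = 40.40° ✓; |PC| = 21.40 ✓; ∠PCL = 128.0° ✓; |CL| = 8.400 ✓; ∠CLQ = 86.20° ✓; |LQ| = 9.400 ✓; ∠LQS = 100.8° ✓; |QS| = 18.90 ✓; ∠QSR = 59.90° ✓; |SR| = 15.20 ✗.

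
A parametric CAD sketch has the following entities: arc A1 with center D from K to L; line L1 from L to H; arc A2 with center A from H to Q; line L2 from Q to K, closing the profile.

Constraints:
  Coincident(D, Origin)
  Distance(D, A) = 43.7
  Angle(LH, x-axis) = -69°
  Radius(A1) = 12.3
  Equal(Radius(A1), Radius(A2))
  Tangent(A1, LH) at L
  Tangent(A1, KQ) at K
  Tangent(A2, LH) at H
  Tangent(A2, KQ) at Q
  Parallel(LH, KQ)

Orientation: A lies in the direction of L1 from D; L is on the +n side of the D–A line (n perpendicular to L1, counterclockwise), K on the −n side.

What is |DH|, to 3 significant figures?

45.4

The slot axis is L1's direction at -69.0°, so u = (cos -69.0°, sin -69.0°) = (0.358, -0.934) and n = (−sin -69.0°, cos -69.0°) = (0.934, 0.358). D is at the origin and A lies 43.7 along u from D, so A = 43.7·u = (15.7, -40.8). Tangency of A1 to both parallel lines with radius 12.3 puts L and K at D ± 12.3·n: L = (11.5, 4.41), K = (-11.5, -4.41). Equal radii place H and Q the same way about A: H = A + 12.3·n = (27.1, -36.4), Q = A − 12.3·n = (4.18, -45.2). Then |DH| = |H − D| = 45.4.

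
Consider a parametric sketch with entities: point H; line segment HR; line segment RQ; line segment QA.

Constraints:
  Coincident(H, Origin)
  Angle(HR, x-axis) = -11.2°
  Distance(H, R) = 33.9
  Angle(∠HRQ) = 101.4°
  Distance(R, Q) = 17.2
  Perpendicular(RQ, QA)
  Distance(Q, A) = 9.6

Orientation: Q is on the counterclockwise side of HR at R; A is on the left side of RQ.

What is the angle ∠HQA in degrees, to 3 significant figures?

35.7°

H is at the origin; HR runs at -11.2° with length 33.9, so R = 33.9·(cos -11.2°, sin -11.2°) = (33.3, -6.58). ∠HRQ = 101.4°, so RQ runs at -11.2° + (180° − 101.4°) = 67.4° from the x-axis; with |RQ| = 17.2, Q = R + 17.2·(cos 67.4°, sin 67.4°) = (39.9, 9.29). RQ ⟂ QA; with |QA| = 9.6 on the left of RQ, A = Q + 9.6·(-0.923, 0.384) = (31.0, 13.0). Then cos ∠HQA = QH·QA / (|QH||QA|), giving 35.7°.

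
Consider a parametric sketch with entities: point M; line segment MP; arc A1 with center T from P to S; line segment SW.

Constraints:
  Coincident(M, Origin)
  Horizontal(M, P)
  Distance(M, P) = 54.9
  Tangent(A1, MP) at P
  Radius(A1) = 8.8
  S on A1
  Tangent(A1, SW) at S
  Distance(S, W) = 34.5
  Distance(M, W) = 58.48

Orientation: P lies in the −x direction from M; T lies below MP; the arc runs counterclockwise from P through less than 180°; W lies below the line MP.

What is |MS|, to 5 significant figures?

63.503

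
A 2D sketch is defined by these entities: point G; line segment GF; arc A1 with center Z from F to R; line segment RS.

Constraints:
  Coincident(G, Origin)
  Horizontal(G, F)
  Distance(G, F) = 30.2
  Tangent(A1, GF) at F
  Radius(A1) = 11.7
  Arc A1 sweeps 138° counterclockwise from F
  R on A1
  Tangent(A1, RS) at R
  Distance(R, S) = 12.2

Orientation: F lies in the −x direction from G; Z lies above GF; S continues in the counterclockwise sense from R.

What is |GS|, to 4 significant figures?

42.47

G is at the origin; G and F share the same y with |GF| = 30.2 and F on the −x side, so F = (-30.20, 0.000). Since A1 is tangent to GF there, ZF ⟂ GF, so Z = F + (0, 11.7) = (-30.20, 11.70). On A1, F sits at bearing -90° from Z; a 138° counterclockwise sweep puts R at bearing 48°, so R = Z + 11.7·(cos 48°, sin 48°) = (-22.37, 20.39). Since A1 is tangent to RS there, ZR ⟂ RS, so RS runs along (−sin 48°, cos 48°); with |RS| = 12.2, S = (-31.44, 28.56). Then |GS| = |S − G| = 42.47.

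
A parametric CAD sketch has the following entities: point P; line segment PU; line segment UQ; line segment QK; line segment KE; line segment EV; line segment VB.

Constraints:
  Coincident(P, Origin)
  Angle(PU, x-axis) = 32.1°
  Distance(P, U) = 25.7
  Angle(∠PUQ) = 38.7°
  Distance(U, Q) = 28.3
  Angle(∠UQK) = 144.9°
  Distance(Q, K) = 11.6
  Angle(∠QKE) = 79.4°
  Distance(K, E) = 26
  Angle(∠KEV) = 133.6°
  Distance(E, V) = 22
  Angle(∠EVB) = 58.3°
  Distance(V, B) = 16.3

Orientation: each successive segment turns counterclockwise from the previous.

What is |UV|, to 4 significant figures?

24.19

P is at the origin; PU runs at 32.1° with length 25.7, so U = (21.77, 13.66). ∠PUQ = 38.7° gives UQ at 173.4° from the x-axis; with |UQ| = 28.3, Q = (-6.341, 16.91). ∠UQK = 144.9° gives QK at -151.5° from the x-axis; with |QK| = 11.6, K = (-16.54, 11.37). ∠QKE = 79.4° gives KE at -50.90° from the x-axis; with |KE| = 26.0, E = (-0.1381, -8.803). ∠KEV = 133.6° gives EV at -4.500° from the x-axis; with |EV| = 22.0, V = (21.79, -10.53). Then |UV| = |V − U| = 24.19.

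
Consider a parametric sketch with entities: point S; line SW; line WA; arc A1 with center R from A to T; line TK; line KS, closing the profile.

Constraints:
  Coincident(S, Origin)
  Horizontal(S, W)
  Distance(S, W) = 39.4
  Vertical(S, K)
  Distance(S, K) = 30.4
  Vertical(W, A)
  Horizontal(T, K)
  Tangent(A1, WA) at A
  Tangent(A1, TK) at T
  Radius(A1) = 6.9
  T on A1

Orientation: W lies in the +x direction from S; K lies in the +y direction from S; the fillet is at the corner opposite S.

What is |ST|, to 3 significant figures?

44.5

S is at the origin; S and W share the same y with |SW| = 39.4 and W on the +x side, so W = (39.4, 0.00). S and K share the same x with |SK| = 30.4 and K on the +y side, so K = (0.00, 30.4). The virtual corner opposite S is at (39.4, 30.4). The tangent condition forces RA to be normal to WA and tangency of A1 to TK means the radius RT is perpendicular to TK, with radius 6.9, so the center R sits 6.9 in from both sides at R = (32.5, 23.5). That places the tangent points at A = (39.4, 23.5) on WA and T = (32.5, 30.4) on TK. Then |ST| = |T − S| = 44.5.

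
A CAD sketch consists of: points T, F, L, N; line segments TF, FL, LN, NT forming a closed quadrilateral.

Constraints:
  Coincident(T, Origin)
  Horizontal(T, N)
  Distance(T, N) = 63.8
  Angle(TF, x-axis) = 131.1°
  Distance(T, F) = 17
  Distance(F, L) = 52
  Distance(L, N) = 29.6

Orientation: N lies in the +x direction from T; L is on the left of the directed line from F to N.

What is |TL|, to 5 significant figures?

44.473

T is at the origin; TN is horizontal with |TN| = 63.8 and N in +x, so N = (63.8, 0). TF runs at 131.1° with |TF| = 17.0, so F = (-11.175, 12.811). L is determined by |FL| = 52.0 and |LN| = 29.6 together: it lies at the intersection of circle(F, 52.0) and circle(N, 29.6). With |FN| = 76.062, the foot of the radical line on FN is 50.046 from F and the perpendicular offset is √(52.0² − 50.046²) = 14.119. Taking the left-of-FN solution: L = (40.534, 18.299).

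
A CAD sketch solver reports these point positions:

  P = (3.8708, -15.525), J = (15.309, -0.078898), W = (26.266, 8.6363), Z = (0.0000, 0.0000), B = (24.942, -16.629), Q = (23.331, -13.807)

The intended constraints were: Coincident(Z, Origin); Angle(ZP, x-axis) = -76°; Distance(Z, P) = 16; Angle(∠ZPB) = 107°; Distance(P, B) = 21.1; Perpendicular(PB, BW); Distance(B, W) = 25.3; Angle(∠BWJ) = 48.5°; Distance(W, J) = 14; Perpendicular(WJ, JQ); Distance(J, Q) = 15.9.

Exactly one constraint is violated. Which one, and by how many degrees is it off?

Perpendicular(WJ, JQ) — off by 8.20°.

Z = (0.00, 0.00) ✓; ZP at -76.00° ✓; |ZP| = 16.00 ✓; ∠ZPB = 107.0° ✓; |PB| = 21.10 ✓; ∠(PB, BW) = 90.00° ✓; |BW| = 25.30 ✓; ∠BWJ = 48.50° ✓; |WJ| = 14.00 ✓; ∠(WJ, JQ) = 81.80° ✗; |JQ| = 15.90 ✓.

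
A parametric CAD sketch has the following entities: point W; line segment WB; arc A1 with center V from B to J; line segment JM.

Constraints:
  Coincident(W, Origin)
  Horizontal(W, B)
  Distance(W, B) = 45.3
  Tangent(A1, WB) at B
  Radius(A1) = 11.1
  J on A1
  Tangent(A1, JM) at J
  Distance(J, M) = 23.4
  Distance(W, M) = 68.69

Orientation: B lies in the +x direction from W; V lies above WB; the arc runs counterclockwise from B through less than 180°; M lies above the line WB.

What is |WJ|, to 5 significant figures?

56.865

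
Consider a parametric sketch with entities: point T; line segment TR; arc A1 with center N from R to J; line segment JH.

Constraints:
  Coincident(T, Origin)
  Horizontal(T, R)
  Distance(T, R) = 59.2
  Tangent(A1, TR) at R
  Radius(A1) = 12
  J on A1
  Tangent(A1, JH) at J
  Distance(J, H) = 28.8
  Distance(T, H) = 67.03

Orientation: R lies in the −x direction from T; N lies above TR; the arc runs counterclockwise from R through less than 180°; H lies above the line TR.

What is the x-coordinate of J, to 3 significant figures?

-47.4

Checks: T.y = 0.00, R.y = 0.00 ✓; |NJ| = 12.00 ✓; ∠(NJ, JH) = 90.00° ✓; |JH| = 28.80 ✓; |TH| = 67.03 ✓.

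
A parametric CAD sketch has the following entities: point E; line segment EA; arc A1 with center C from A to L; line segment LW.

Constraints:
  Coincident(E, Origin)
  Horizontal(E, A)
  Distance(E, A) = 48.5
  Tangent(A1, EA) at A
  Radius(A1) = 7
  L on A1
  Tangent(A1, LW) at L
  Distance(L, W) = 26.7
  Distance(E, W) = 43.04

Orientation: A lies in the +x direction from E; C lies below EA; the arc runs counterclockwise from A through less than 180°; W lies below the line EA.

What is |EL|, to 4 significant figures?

42.25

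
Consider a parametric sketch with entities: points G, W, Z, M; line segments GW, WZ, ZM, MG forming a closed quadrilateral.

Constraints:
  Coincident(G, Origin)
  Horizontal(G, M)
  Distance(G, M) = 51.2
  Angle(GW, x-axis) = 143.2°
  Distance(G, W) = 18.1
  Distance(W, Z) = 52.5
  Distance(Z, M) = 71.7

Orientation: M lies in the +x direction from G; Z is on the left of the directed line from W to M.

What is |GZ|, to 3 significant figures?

58.5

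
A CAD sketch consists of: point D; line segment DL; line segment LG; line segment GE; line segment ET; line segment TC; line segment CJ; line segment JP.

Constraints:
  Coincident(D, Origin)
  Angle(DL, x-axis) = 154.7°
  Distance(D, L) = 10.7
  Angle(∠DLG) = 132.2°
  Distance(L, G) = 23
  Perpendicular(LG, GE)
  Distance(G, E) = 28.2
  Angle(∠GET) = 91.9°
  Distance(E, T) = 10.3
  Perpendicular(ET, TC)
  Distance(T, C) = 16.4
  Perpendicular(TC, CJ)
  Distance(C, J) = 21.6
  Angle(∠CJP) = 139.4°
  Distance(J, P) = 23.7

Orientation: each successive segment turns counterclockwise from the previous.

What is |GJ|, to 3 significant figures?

15.7

D is at the origin; DL runs at 154.7° with length 10.7, so L = (-9.67, 4.57). ∠DLG = 132.2° gives LG at -158° from the x-axis; with |LG| = 23.0, G = (-30.9, -4.23). LG ⟂ GE, so GE runs at -67.5°; with |GE| = 28.2, E = (-20.1, -30.3). ∠GET = 91.9° gives ET at 20.6° from the x-axis; with |ET| = 10.3, T = (-10.5, -26.7). ET is perpendicular to TC, so TC runs at 111°; with |TC| = 16.4, C = (-16.3, -11.3). TC ⟂ CJ, so CJ runs at -159°; with |CJ| = 21.6, J = (-36.5, -18.9). Then |GJ| = |J − G| = 15.7.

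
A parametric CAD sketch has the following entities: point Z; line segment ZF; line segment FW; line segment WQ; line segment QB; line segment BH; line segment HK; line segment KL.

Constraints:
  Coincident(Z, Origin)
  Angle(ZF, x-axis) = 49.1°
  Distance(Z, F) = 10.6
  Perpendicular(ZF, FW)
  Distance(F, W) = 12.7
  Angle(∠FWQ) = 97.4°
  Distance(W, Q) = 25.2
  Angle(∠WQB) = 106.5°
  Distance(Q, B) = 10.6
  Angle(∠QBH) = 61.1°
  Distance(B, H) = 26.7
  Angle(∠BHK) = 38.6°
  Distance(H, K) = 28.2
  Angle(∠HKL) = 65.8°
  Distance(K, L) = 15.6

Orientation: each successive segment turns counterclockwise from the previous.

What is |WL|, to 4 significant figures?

28.99

∠BHK = 38.6° gives HK at -164.5° from the x-axis; with |HK| = 28.2, K = (-28.48, 4.064). ∠HKL = 65.8° gives KL at -50.30° from the x-axis; with |KL| = 15.6, L = (-18.51, -7.938). Then |WL| = |L − W| = 28.99.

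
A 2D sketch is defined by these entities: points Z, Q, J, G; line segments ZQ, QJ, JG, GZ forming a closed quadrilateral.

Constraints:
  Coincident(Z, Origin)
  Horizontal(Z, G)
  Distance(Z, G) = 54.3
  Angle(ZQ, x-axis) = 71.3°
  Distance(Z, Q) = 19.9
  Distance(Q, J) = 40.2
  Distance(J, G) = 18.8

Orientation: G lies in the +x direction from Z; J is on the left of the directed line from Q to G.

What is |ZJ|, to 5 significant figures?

49.594

Checks: |QJ| = 40.20 ✓; |JG| = 18.80 ✓.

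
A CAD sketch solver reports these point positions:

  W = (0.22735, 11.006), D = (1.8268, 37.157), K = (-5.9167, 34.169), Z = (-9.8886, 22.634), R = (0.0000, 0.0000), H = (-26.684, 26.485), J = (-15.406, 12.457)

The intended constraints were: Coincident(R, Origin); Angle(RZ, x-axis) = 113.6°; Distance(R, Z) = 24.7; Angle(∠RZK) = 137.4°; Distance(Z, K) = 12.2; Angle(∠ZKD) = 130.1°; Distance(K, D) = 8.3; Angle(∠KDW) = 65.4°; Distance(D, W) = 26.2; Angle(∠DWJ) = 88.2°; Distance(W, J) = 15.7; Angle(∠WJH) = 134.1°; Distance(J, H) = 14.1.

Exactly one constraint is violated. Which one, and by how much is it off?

Distance(J, H) = 14.1 — off by 3.90.

R = (0.00, 0.00) ✓; RZ at 113.6° ✓; |RZ| = 24.70 ✓; ∠RZK = 137.4° ✓; |ZK| = 12.20 ✓; ∠ZKD = 130.1° ✓; |KD| = 8.300 ✓; ∠KDW = 65.40° ✓; |DW| = 26.20 ✓; ∠DWJ = 88.20° ✓; |WJ| = 15.70 ✓; ∠WJH = 134.1° ✓; |JH| = 18.00 ✗.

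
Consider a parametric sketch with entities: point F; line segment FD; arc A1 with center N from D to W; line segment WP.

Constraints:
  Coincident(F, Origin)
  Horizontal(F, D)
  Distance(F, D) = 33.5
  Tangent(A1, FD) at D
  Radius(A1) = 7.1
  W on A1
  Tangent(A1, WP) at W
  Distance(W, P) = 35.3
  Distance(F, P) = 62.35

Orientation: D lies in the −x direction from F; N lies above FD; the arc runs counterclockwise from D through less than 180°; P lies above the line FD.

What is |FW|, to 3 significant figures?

29.8

F is at the origin; FD is horizontal with |FD| = 33.5 and D on the −x side, so D = (-33.5, 0.00). Since A1 is tangent to FD there, ND ⟂ FD, so N = D + (0, 7.1) = (-33.5, 7.10). Since NW ⟂ WP (tangency), |NP| = √(7.1² + 35.3²) = 36.0 regardless of where W sits on A1. So P lies on both circle(F, 62.35) and circle(N, 36.0); the above-FD intersection is P = (-47.7, 40.2). W is the foot of the tangent from P: W = (-27.6, 11.1).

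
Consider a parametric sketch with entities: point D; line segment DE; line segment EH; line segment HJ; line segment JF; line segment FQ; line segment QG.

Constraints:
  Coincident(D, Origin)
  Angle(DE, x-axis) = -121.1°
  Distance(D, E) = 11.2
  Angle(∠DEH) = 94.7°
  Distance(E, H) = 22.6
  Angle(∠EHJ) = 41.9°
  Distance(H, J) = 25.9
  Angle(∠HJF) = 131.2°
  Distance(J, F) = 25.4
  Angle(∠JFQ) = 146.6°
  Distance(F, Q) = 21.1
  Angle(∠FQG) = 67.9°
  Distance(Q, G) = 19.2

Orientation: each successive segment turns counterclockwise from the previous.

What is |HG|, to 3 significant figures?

44.4

∠JFQ = 146.6° gives FQ at -176° from the x-axis; with |FQ| = 21.1, Q = (-36.2, 13.1). ∠FQG = 67.9° gives QG at -63.4° from the x-axis; with |QG| = 19.2, G = (-27.6, -4.05). Then |HG| = |G − H| = 44.4.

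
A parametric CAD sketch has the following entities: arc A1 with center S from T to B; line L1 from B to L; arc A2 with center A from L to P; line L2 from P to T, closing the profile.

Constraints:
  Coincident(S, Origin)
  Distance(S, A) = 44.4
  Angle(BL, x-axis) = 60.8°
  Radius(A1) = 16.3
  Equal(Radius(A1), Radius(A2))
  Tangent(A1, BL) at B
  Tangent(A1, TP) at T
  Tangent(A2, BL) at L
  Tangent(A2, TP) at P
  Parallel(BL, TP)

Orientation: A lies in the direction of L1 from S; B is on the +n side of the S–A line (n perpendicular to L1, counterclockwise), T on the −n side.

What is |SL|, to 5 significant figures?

47.297

Tangency of A1 to both parallel lines with radius 16.3 puts B and T at S ± 16.3·n: B = (-14.229, 7.9521), T = (14.229, -7.9521). Equal radii place L and P the same way about A: L = A + 16.3·n = (7.4323, 46.710), P = A − 16.3·n = (35.890, 30.806). Then |SL| = |L − S| = 47.297.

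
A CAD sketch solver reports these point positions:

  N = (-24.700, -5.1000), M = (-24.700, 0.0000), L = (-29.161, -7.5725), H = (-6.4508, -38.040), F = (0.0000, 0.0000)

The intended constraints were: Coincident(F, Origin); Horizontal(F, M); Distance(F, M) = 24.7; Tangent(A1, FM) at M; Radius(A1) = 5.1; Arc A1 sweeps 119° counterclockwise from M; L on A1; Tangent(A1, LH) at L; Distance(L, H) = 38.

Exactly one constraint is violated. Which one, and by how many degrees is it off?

Tangent(A1, LH) at L — off by 7.70°.

F = (0.00, 0.00) ✓; F.y = 0.00, M.y = 0.00 ✓; |FM| = 24.70 ✓; ∠(NM, MF) = 90.00° ✓; |NM| = 5.100 ✓; bearing(N→L) − bearing(N→M) = 119.0° ✓; |NL| = 5.100 ✓; ∠(NL, LH) = 82.30° ✗; |LH| = 38.00 ✓.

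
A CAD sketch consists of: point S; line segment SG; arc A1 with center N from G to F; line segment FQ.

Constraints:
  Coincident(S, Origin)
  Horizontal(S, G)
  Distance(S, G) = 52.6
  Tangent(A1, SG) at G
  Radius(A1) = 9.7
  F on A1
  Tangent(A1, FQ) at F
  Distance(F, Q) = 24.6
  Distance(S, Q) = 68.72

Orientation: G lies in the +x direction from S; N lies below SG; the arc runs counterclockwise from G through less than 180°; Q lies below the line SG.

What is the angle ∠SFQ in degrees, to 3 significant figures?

144°

S is at the origin; S and G share the same y with |SG| = 52.6 and G on the +x side, so G = (52.6, 0.00). Tangency of A1 to SG means the radius NG is perpendicular to SG, so N = G + (0, -9.7) = (52.6, -9.70). Since NF ⟂ FQ (tangency), |NQ| = √(9.7² + 24.6²) = 26.4 regardless of where F sits on A1. So Q lies on both circle(S, 68.72) and circle(N, 26.4); the below-SG intersection is Q = (58.9, -35.4). F is the foot of the tangent from Q: F = (44.7, -15.3).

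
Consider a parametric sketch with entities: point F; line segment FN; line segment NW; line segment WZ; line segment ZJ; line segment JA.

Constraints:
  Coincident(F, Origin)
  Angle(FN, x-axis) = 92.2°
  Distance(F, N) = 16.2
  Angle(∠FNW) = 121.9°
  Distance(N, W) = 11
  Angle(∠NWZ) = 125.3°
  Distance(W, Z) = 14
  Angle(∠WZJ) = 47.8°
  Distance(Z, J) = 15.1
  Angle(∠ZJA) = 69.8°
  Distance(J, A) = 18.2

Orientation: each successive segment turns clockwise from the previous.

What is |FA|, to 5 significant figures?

29.203

F is at the origin; FN runs at 92.2° with length 16.2, so N = (-0.62188, 16.188). ∠FNW = 121.9° gives NW at 34.100° from the x-axis; with |NW| = 11.0, W = (8.4868, 22.355). ∠NWZ = 125.3° gives WZ at -20.600° from the x-axis; with |WZ| = 14.0, Z = (21.592, 17.429). ∠WZJ = 47.8° gives ZJ at -152.80° from the x-axis; with |ZJ| = 15.1, J = (8.1614, 10.527). ∠ZJA = 69.8° gives JA at 97.000° from the x-axis; with |JA| = 18.2, A = (5.9434, 28.591). Then |FA| = |A − F| = 29.203.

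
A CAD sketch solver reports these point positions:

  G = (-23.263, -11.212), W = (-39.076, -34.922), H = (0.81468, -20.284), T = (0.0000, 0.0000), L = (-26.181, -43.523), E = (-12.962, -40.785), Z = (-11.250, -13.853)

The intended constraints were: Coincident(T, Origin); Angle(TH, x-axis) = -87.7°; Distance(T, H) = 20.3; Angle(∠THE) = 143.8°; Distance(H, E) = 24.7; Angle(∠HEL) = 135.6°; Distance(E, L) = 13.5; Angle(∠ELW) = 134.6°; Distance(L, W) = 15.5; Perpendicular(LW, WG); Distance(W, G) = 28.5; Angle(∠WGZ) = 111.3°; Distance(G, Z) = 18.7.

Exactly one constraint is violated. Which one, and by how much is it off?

Distance(G, Z) = 18.7 — off by 6.40.

T = (0.00, 0.00) ✓; TH at -87.70° ✓; |TH| = 20.30 ✓; ∠THE = 143.8° ✓; |HE| = 24.70 ✓; ∠HEL = 135.6° ✓; |EL| = 13.50 ✓; ∠ELW = 134.6° ✓; |LW| = 15.50 ✓; ∠(LW, WG) = 90.00° ✓; |WG| = 28.50 ✓; ∠WGZ = 111.3° ✓; |GZ| = 12.30 ✗.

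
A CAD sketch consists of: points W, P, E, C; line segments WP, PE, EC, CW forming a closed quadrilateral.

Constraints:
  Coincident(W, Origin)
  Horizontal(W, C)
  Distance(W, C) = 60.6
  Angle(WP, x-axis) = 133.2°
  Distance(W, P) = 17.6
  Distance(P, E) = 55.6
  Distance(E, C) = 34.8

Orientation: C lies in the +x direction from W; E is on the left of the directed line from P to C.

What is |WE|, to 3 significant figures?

50.3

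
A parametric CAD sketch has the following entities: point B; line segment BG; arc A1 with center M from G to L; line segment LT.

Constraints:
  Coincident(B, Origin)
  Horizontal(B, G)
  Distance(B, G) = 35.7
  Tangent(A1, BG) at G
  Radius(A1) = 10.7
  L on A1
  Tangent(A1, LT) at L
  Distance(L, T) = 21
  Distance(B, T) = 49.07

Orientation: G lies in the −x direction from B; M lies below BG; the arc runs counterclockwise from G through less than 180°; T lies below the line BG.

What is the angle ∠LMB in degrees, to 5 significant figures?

168.29°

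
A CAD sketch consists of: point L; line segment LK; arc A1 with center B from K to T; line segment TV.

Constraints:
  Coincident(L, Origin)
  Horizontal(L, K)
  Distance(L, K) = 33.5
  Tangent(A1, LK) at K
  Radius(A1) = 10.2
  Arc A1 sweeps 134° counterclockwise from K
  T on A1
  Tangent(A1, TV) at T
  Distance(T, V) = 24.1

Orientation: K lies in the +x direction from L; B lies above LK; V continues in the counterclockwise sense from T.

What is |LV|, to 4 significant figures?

42.18

On A1, K sits at bearing -90° from B; a 134° counterclockwise sweep puts T at bearing 44°, so T = B + 10.2·(cos 44°, sin 44°) = (40.84, 17.29). Since A1 is tangent to TV there, BT ⟂ TV, so TV runs along (−sin 44°, cos 44°); with |TV| = 24.1, V = (24.10, 34.62). Then |LV| = |V − L| = 42.18.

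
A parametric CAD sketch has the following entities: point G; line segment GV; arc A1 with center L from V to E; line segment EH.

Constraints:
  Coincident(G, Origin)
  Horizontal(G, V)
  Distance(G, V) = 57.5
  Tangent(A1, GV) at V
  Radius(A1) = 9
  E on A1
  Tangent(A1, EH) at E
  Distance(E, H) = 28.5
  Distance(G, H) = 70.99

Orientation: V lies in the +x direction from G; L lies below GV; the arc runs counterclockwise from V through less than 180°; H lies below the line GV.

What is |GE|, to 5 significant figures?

50.618

Checks: G.y = 0.00, V.y = 0.00 ✓; |LE| = 9.000 ✓; ∠(LE, EH) = 90.00° ✓; |EH| = 28.50 ✓; |GH| = 70.99 ✓.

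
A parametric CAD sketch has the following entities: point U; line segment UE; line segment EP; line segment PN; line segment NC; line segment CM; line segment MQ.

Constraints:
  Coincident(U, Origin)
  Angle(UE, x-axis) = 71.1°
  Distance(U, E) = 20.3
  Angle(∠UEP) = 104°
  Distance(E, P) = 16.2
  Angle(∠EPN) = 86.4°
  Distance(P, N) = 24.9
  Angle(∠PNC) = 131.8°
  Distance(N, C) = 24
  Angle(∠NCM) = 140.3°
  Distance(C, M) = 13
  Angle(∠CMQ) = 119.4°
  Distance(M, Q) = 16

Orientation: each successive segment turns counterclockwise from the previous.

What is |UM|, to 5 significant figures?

23.191

U is at the origin; UE runs at 71.1° with length 20.3, so E = (6.5755, 19.206). ∠UEP = 104.0° gives EP at 147.10° from the x-axis; with |EP| = 16.2, P = (-7.0263, 28.005). ∠EPN = 86.4° gives PN at -119.30° from the x-axis; with |PN| = 24.9, N = (-19.212, 6.2904). ∠PNC = 131.8° gives NC at -71.100° from the x-axis; with |NC| = 24.0, C = (-11.438, -16.416). ∠NCM = 140.3° gives CM at -31.400° from the x-axis; with |CM| = 13.0, M = (-0.34176, -23.189). Then |UM| = |M − U| = 23.191.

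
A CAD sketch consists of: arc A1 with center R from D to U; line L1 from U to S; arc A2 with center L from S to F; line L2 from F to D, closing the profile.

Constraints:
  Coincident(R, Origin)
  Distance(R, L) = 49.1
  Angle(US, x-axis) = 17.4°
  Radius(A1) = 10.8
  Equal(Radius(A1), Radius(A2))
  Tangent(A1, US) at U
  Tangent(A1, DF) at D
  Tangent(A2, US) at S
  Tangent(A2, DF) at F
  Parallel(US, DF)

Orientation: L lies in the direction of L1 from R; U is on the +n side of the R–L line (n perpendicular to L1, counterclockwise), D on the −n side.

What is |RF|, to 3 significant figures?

50.3

The slot axis is L1's direction at 17.4°, so u = (cos 17.4°, sin 17.4°) = (0.954, 0.299) and n = (−sin 17.4°, cos 17.4°) = (-0.299, 0.954). R is at the origin and L lies 49.1 along u from R, so L = 49.1·u = (46.9, 14.7). Tangency of A1 to both parallel lines with radius 10.8 puts U and D at R ± 10.8·n: U = (-3.23, 10.3), D = (3.23, -10.3). Equal radii place S and F the same way about L: S = L + 10.8·n = (43.6, 25.0), F = L − 10.8·n = (50.1, 4.38). Then |RF| = |F − R| = 50.3.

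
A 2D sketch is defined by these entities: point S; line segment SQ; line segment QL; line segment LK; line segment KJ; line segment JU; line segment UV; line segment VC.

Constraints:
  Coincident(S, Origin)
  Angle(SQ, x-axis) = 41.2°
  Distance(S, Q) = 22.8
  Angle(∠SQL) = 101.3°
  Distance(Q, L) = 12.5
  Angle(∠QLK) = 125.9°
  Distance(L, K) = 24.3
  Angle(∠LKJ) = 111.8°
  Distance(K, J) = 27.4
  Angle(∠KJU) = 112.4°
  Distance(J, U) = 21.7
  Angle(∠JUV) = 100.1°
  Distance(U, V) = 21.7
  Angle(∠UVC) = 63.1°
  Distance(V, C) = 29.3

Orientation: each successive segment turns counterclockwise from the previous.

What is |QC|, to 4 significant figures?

34.90

∠JUV = 100.1° gives UV at 29.70° from the x-axis; with |UV| = 21.7, V = (6.718, -1.763). ∠UVC = 63.1° gives VC at 146.6° from the x-axis; with |VC| = 29.3, C = (-17.74, 14.37). Then |QC| = |C − Q| = 34.90.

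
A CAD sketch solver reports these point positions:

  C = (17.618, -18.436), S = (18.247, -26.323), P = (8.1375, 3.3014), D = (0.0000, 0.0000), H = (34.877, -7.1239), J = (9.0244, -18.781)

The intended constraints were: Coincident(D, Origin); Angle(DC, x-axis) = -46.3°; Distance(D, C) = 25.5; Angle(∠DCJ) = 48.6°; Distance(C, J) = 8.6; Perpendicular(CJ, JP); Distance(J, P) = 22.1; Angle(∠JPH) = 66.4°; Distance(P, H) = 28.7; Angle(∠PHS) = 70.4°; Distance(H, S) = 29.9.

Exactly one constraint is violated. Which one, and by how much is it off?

Distance(H, S) = 29.9 — off by 4.50.

D = (0.00, 0.00) ✓; DC at -46.30° ✓; |DC| = 25.50 ✓; ∠DCJ = 48.60° ✓; |CJ| = 8.601 ✓; ∠(CJ, JP) = 90.00° ✓; |JP| = 22.10 ✓; ∠JPH = 66.40° ✓; |PH| = 28.70 ✓; ∠PHS = 70.40° ✓; |HS| = 25.40 ✗.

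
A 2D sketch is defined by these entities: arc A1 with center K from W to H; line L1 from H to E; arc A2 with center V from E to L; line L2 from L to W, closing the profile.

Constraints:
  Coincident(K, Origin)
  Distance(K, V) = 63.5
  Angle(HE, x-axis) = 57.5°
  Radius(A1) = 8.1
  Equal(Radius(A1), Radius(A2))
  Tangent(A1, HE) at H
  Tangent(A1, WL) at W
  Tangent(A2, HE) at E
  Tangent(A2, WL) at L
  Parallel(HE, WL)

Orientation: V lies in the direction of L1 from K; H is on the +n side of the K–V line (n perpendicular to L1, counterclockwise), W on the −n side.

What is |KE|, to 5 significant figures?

64.015

The slot axis is L1's direction at 57.5°, so u = (cos 57.5°, sin 57.5°) = (0.53730, 0.84339) and n = (−sin 57.5°, cos 57.5°) = (-0.84339, 0.53730). K is at the origin and V lies 63.5 along u from K, so V = 63.5·u = (34.119, 53.555). Tangency of A1 to both parallel lines with radius 8.1 puts H and W at K ± 8.1·n: H = (-6.8315, 4.3521), W = (6.8315, -4.3521). Equal radii place E and L the same way about V: E = V + 8.1·n = (27.287, 57.907), L = V − 8.1·n = (40.950, 49.203). Then |KE| = |E − K| = 64.015.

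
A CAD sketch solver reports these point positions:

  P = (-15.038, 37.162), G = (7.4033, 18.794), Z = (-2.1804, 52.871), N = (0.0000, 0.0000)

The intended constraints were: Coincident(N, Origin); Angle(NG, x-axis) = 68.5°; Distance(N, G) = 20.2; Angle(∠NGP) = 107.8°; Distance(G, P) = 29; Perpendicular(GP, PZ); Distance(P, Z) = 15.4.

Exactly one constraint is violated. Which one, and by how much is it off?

Distance(P, Z) = 15.4 — off by 4.90.

N = (0.00, 0.00) ✓; NG at 68.50° ✓; |NG| = 20.20 ✓; ∠NGP = 107.8° ✓; |GP| = 29.00 ✓; ∠(GP, PZ) = 90.00° ✓; |PZ| = 20.30 ✗.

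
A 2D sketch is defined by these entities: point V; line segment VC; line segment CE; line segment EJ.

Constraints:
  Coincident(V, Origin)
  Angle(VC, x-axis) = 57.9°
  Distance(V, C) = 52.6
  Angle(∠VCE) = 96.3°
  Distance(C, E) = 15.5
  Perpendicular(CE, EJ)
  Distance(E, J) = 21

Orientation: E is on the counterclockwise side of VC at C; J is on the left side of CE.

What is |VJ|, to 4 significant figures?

37.83

V is at the origin; VC runs at 57.9° with length 52.6, so C = 52.6·(cos 57.9°, sin 57.9°) = (27.95, 44.56). ∠VCE = 96.3°, so CE runs at 57.9° + (180° − 96.3°) = 141.6° from the x-axis; with |CE| = 15.5, E = C + 15.5·(cos 141.6°, sin 141.6°) = (15.80, 54.19). CE ⟂ EJ; with |EJ| = 21.0 on the left of CE, J = E + 21.0·(-0.6211, -0.7837) = (2.760, 37.73). Then |VJ| = |J − V| = 37.83.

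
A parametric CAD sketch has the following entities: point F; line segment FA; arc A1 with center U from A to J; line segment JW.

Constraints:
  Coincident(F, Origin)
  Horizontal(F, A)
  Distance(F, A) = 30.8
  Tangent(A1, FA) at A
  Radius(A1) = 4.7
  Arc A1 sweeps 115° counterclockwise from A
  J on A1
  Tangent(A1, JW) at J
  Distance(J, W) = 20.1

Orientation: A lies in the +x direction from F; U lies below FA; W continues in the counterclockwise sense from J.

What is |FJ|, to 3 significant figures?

27.4

F is at the origin; FA is horizontal with |FA| = 30.8 and A on the +x side, so A = (30.8, 0.00). A1 meets FA tangentially, so UA is at right angles to FA, so U = A + (0, -4.7) = (30.8, -4.70). On A1, A sits at bearing 90° from U; a 115° counterclockwise sweep puts J at bearing 205°, so J = U + 4.7·(cos 205°, sin 205°) = (26.5, -6.69). Then |FJ| = |J − F| = 27.4.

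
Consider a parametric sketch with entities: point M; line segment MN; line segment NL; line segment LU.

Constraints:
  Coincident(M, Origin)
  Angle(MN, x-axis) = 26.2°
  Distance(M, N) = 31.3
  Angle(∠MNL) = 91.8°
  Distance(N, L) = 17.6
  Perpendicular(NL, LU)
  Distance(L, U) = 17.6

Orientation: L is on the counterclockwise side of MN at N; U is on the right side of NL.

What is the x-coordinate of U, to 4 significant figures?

36.84

∠MNL = 91.8°, so NL runs at 26.2° + (180° − 91.8°) = 114.4° from the x-axis; with |NL| = 17.6, L = N + 17.6·(cos 114.4°, sin 114.4°) = (20.81, 29.85). NL is perpendicular to LU; with |LU| = 17.6 on the right of NL, U = L + 17.6·(0.9107, 0.4131) = (36.84, 37.12). So U.x = 36.84.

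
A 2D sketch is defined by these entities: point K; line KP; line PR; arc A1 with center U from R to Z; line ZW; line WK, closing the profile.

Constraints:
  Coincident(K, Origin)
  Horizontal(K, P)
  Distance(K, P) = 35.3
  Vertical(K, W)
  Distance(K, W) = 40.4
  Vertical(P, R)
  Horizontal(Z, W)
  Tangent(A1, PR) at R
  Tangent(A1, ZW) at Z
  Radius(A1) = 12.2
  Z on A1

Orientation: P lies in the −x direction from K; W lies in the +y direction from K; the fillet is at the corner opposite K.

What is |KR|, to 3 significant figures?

45.2

The virtual corner opposite K is at (-35.3, 40.4). Since A1 is tangent to PR there, UR ⟂ PR and the tangent condition forces UZ to be normal to ZW, with radius 12.2, so the center U sits 12.2 in from both sides at U = (-23.1, 28.2). That places the tangent points at R = (-35.3, 28.2) on PR and Z = (-23.1, 40.4) on ZW. Then |KR| = |R − K| = 45.2.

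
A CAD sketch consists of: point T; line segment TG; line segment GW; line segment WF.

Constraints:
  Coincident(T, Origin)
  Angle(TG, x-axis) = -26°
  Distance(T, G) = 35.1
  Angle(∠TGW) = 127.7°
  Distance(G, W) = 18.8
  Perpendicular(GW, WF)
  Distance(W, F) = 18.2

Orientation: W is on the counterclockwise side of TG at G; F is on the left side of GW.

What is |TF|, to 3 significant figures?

41.4

T is at the origin; TG runs at -26.0° with length 35.1, so G = 35.1·(cos -26.0°, sin -26.0°) = (31.5, -15.4). ∠TGW = 127.7°, so GW runs at -26.0° + (180° − 127.7°) = 26.3° from the x-axis; with |GW| = 18.8, W = G + 18.8·(cos 26.3°, sin 26.3°) = (48.4, -7.06). The perpendicularity gives WF at right angles to GW; with |WF| = 18.2 on the left of GW, F = W + 18.2·(-0.443, 0.896) = (40.3, 9.26). Then |TF| = |F − T| = 41.4.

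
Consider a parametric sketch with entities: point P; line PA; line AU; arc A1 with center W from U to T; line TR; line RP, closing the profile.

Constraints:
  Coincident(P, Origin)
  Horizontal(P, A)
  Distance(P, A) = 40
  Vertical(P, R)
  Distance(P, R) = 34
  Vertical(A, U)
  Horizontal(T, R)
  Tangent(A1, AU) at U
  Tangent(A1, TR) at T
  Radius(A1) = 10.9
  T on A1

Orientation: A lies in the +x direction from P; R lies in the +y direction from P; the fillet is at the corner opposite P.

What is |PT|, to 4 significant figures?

44.75

P is at the origin; P and A share the same y with |PA| = 40.0 and A on the +x side, so A = (40.00, 0.000). P and R share the same x with |PR| = 34.0 and R on the +y side, so R = (0.000, 34.00). The virtual corner opposite P is at (40.00, 34.00). The tangent condition forces WU to be normal to AU and A1 meets TR tangentially, so WT is at right angles to TR, with radius 10.9, so the center W sits 10.9 in from both sides at W = (29.10, 23.10). That places the tangent points at U = (40.00, 23.10) on AU and T = (29.10, 34.00) on TR. Then |PT| = |T − P| = 44.75.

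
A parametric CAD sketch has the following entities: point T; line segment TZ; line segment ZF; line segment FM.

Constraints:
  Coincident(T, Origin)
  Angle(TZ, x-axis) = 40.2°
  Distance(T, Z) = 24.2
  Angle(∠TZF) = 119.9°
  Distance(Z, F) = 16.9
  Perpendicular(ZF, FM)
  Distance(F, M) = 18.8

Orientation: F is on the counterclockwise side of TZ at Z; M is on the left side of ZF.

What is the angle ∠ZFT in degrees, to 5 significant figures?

35.917°

T is at the origin; TZ runs at 40.2° with length 24.2, so Z = 24.2·(cos 40.2°, sin 40.2°) = (18.484, 15.620). ∠TZF = 119.9°, so ZF runs at 40.2° + (180° − 119.9°) = 100.30° from the x-axis; with |ZF| = 16.9, F = Z + 16.9·(cos 100.30°, sin 100.30°) = (15.462, 32.248). Then cos ∠ZFT = FZ·FT / (|FZ||FT|), giving 35.917°.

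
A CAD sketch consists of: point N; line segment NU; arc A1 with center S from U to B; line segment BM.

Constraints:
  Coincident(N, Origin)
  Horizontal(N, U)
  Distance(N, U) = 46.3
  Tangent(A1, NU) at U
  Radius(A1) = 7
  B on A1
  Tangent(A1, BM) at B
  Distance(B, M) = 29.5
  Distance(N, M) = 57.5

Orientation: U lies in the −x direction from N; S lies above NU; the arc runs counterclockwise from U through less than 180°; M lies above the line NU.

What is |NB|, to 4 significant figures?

40.20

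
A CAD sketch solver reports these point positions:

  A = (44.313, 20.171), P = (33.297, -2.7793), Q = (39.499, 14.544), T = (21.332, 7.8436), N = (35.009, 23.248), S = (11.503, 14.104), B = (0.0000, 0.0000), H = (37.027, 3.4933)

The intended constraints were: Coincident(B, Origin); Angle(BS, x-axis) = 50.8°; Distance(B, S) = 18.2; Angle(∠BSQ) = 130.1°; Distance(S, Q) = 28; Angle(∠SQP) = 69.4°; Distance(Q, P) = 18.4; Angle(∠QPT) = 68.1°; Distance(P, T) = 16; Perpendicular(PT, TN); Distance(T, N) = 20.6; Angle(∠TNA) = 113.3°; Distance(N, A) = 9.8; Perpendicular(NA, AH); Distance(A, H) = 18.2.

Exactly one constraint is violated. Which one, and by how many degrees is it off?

Perpendicular(NA, AH) — off by 5.30°.

B = (0.00, 0.00) ✓; BS at 50.80° ✓; |BS| = 18.20 ✓; ∠BSQ = 130.1° ✓; |SQ| = 28.00 ✓; ∠SQP = 69.40° ✓; |QP| = 18.40 ✓; ∠QPT = 68.10° ✓; |PT| = 16.00 ✓; ∠(PT, TN) = 90.00° ✓; |TN| = 20.60 ✓; ∠TNA = 113.3° ✓; |NA| = 9.800 ✓; ∠(NA, AH) = 95.30° ✗; |AH| = 18.20 ✓.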